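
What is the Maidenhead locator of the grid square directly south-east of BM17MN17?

BM17mn26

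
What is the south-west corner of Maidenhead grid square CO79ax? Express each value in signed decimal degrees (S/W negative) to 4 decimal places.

Field C=2, O=14: +2·20° lon, +14·10° lat → SW at lon -140°, lat 50°.
Square 7, 9: +7·2° lon, +9·1° lat → SW at lon -126°, lat 59°.
Subsquare a=0, x=23: +0·0.0833333° lon, +23·0.0416667° lat → SW at lon -126°, lat 59.9583°.
latitude 59.9583, longitude -126.0000.

59.9583, -126.0000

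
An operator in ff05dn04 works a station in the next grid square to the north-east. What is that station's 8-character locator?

Longitude extended square 0; +1 → 1.
Latitude extended square 4; +1 → 5.

FF05dn15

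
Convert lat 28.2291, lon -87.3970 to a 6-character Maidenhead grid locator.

Add 180° to longitude and 90° to latitude: 92.6030, 118.2291.
Field: 92.6030/20 → 4 → E, 118.2291/10 → 11 → L; chars EL.
Square: 12.6030/2 → 6, 8.2291/1 → 8; chars 68.
Subsquare: 0.6030/0.0833333 → 7 → h, 0.2291/0.0416667 → 5 → f; chars hf.

EL68hf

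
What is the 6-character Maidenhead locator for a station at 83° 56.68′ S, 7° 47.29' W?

IA66cb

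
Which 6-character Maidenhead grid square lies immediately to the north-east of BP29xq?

BP39ar

Longitude subsquare x = 23; +1 → 24, wraps to 0 = a, carry into square.
Longitude square 2; +1 → 3.
Latitude subsquare q = 16; +1 → 17 = r.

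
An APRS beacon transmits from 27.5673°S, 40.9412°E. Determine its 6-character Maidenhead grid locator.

Shift to the Maidenhead origin (180°W, 90°S): lon 220.9412, lat 62.4327.
Field (20°×10°, letters A–R): lon ⌊220.9412/20⌋ = 11 → L; lat ⌊62.4327/10⌋ = 6 → G.
Square (2°×1°, digits 0–9): lon ⌊0.9412/2⌋ = 0; lat ⌊2.4327/1⌋ = 2.
Subsquare (5′×2.5′, letters a–x): lon ⌊0.9412/0.0833333⌋ = 11 → l; lat ⌊0.4327/0.0416667⌋ = 10 → k.

LG02lk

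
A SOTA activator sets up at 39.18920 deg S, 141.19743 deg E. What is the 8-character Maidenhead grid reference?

Add 180° to longitude and 90° to latitude: 321.19743, 50.81080.
Field: 321.19743/20 → 16 → Q, 50.81080/10 → 5 → F; chars QF.
Square: 1.19743/2 → 0, 0.81080/1 → 0; chars 00.
Subsquare: 1.19743/0.0833333 → 14 → o, 0.81080/0.0416667 → 19 → t; chars ot.
Extended square: 0.03076/0.00833333 → 3, 0.01913/0.00416667 → 4; chars 34.

QF00ot34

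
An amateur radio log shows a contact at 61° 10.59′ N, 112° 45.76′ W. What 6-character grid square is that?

Shift to the Maidenhead origin (180°W, 90°S): lon 67.2373, lat 151.1765.
Field: lon ⌊67.2373/20⌋ = 3 → D; lat ⌊151.1765/10⌋ = 15 → P.
Square: lon ⌊7.2373/2⌋ = 3; lat ⌊1.1765/1⌋ = 1.
Subsquare: lon ⌊1.2373/0.0833333⌋ = 14 → o; lat ⌊0.1765/0.0416667⌋ = 4 → e.

DP31oe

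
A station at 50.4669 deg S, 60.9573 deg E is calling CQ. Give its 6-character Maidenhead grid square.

Shift to the Maidenhead origin (180°W, 90°S): lon 240.9573, lat 39.5331.
Field: 240.9573/20 → 12 → M, 39.5331/10 → 3 → D; chars MD.
Square: 0.9573/2 → 0, 9.5331/1 → 9; chars 09.
Subsquare: 0.9573/0.0833333 → 11 → l, 0.5331/0.0416667 → 12 → m; chars lm.

MD09lm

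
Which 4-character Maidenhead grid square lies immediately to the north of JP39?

JQ30

Latitude square 9; +1 → 10, wraps to 0, carry into field.
Latitude field P = 15; +1 → 16 = Q.
The longitude characters are unchanged.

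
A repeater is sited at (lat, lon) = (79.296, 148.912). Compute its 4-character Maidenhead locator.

QQ49

Offset from 180°W / 90°S: lon 328.91°, lat 169.30°.
Field: 328.91/20 → 16 → Q, 169.30/10 → 16 → Q; chars QQ.
Square: 8.91/2 → 4, 9.30/1 → 9; chars 49.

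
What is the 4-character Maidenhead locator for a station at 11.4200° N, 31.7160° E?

Offset from 180°W / 90°S: lon 211.72°, lat 101.42°.
Field: 211.72/20 → 10 → K, 101.42/10 → 10 → K; chars KK.
Square: 11.72/2 → 5, 1.42/1 → 1; chars 51.

KK51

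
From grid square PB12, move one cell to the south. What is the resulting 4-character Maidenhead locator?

PB11

Latitude square 2; −1 → 1.
The longitude characters are unchanged.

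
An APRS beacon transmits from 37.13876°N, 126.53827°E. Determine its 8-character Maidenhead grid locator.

PM37gd43

Offset from 180°W / 90°S: lon 306.53827°, lat 127.13876°.
Field (20°×10°, letters A–R): 306.53827/20 → 15 → P, 127.13876/10 → 12 → M; chars PM.
Square (2°×1°, digits 0–9): 6.53827/2 → 3, 7.13876/1 → 7; chars 37.
Subsquare (5′×2.5′, letters a–x): 0.53827/0.0833333 → 6 → g, 0.13876/0.0416667 → 3 → d; chars gd.
Extended square (30″×15″, digits 0–9): 0.03827/0.00833333 → 4, 0.01376/0.00416667 → 3; chars 43.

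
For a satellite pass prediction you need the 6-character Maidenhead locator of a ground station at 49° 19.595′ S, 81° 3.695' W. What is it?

EE90lq

Add 180° to longitude and 90° to latitude: 98.9384, 40.6734.
Field (20°×10°, letters A–R): 98.9384/20 → 4 → E, 40.6734/10 → 4 → E; chars EE.
Square (2°×1°, digits 0–9): 18.9384/2 → 9, 0.6734/1 → 0; chars 90.
Subsquare (5′×2.5′, letters a–x): 0.9384/0.0833333 → 11 → l, 0.6734/0.0416667 → 16 → q; chars lq.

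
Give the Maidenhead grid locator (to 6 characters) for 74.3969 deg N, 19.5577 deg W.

Shift to the Maidenhead origin (180°W, 90°S): lon 160.4423, lat 164.3969.
Field: 160.4423/20 → 8 → I, 164.3969/10 → 16 → Q; chars IQ.
Square: 0.4423/2 → 0, 4.3969/1 → 4; chars 04.
Subsquare: 0.4423/0.0833333 → 5 → f, 0.3969/0.0416667 → 9 → j; chars fj.

IQ04fj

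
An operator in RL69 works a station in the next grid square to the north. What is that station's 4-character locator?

Latitude square 9; +1 → 10, wraps to 0, carry into field.
Latitude field L = 11; +1 → 12 = M.
The longitude characters are unchanged.

RM60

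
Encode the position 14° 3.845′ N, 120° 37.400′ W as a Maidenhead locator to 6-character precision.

Add 180° to longitude and 90° to latitude: 59.3767, 104.0641.
Field (20°×10°, letters A–R): 59.3767/20 → 2 → C, 104.0641/10 → 10 → K; chars CK.
Square (2°×1°, digits 0–9): 19.3767/2 → 9, 4.0641/1 → 4; chars 94.
Subsquare (5′×2.5′, letters a–x): 1.3767/0.0833333 → 16 → q, 0.0641/0.0416667 → 1 → b; chars qb.

CK94qb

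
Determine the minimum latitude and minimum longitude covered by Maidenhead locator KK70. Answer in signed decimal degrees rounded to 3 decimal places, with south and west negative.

10.000, 34.000

Field K=10, K=10: +10·20° lon, +10·10° lat → SW at lon 20°, lat 10°.
Square 7, 0: +7·2° lon, +0·1° lat → SW at lon 34°, lat 10°.
latitude 10.000, longitude 34.000.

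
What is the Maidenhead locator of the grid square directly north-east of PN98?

QN09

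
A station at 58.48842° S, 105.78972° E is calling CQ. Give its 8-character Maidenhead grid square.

OD21vm42

Offset from 180°W / 90°S: lon 285.78972°, lat 31.51158°.
Field (20°×10°, letters A–R): lon ⌊285.78972/20⌋ = 14 → O; lat ⌊31.51158/10⌋ = 3 → D.
Square (2°×1°, digits 0–9): lon ⌊5.78972/2⌋ = 2; lat ⌊1.51158/1⌋ = 1.
Subsquare (5′×2.5′, letters a–x): lon ⌊1.78972/0.0833333⌋ = 21 → v; lat ⌊0.51158/0.0416667⌋ = 12 → m.
Extended square (30″×15″, digits 0–9): lon ⌊0.03972/0.00833333⌋ = 4; lat ⌊0.01158/0.00416667⌋ = 2.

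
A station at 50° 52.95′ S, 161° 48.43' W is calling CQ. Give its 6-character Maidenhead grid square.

Shift to the Maidenhead origin (180°W, 90°S): lon 18.1928, lat 39.1175.
Field: 18.1928/20 → 0 → A, 39.1175/10 → 3 → D; chars AD.
Square: 18.1928/2 → 9, 9.1175/1 → 9; chars 99.
Subsquare: 0.1928/0.0833333 → 2 → c, 0.1175/0.0416667 → 2 → c; chars cc.

AD99cc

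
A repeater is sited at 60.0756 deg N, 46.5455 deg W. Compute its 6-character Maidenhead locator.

GP60rb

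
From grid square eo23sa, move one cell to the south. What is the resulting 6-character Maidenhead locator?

EO22sx

Latitude subsquare a = 0; −1 → -1, wraps to 23 = x, carry into square.
Latitude square 3; −1 → 2.
The longitude characters are unchanged.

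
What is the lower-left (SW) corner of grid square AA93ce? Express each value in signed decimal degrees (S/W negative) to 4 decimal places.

Field A=0, A=0: +0·20° lon, +0·10° lat → SW at lon -180°, lat -90°.
Square 9, 3: +9·2° lon, +3·1° lat → SW at lon -162°, lat -87°.
Subsquare c=2, e=4: +2·0.0833333° lon, +4·0.0416667° lat → SW at lon -161.833°, lat -86.8333°.
latitude -86.8333, longitude -161.8333.

-86.8333, -161.8333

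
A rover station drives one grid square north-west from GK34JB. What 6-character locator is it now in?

Longitude subsquare j = 9; −1 → 8 = i.
Latitude subsquare b = 1; +1 → 2 = c.

GK34ic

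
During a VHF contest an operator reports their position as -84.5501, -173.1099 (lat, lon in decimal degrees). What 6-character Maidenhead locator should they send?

AA35kk

Add 180° to longitude and 90° to latitude: 6.8901, 5.4499.
Field (20°×10°, letters A–R): 6.8901/20 → 0 → A, 5.4499/10 → 0 → A; chars AA.
Square (2°×1°, digits 0–9): 6.8901/2 → 3, 5.4499/1 → 5; chars 35.
Subsquare (5′×2.5′, letters a–x): 0.8901/0.0833333 → 10 → k, 0.4499/0.0416667 → 10 → k; chars kk.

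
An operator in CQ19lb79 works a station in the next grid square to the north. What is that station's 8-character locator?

Latitude extended square 9; +1 → 10, wraps to 0, carry into subsquare.
Latitude subsquare b = 1; +1 → 2 = c.
The longitude characters are unchanged.

CQ19lc70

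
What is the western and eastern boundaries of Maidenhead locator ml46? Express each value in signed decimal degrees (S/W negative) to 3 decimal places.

Field M=12, L=11: +12·20° lon, +11·10° lat → SW at lon 60°, lat 20°.
Square 4, 6: +4·2° lon, +6·1° lat → SW at lon 68°, lat 26°.
Cell spans 2° lon × 1° lat.
west 68.000, east 70.000.

68.000, 70.000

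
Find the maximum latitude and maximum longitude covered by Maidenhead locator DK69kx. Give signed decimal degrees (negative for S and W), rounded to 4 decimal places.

20.0000, -107.0833

Field D=3, K=10: +3·20° lon, +10·10° lat → SW at lon -120°, lat 10°.
Square 6, 9: +6·2° lon, +9·1° lat → SW at lon -108°, lat 19°.
Subsquare k=10, x=23: +10·0.0833333° lon, +23·0.0416667° lat → SW at lon -107.167°, lat 19.9583°.
Cell spans 0.0833333° lon × 0.0416667° lat. NE corner is SW corner plus one full cell.
latitude 20.0000, longitude -107.0833.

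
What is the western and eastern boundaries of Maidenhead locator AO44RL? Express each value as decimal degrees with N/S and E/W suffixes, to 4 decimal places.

170.5833° W, 170.5000° W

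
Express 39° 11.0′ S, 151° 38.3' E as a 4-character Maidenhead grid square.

Add 180° to longitude and 90° to latitude: 331.64, 50.82.
Field (20°×10°, letters A–R): lon ⌊331.64/20⌋ = 16 → Q; lat ⌊50.82/10⌋ = 5 → F.
Square (2°×1°, digits 0–9): lon ⌊11.64/2⌋ = 5; lat ⌊0.82/1⌋ = 0.

QF50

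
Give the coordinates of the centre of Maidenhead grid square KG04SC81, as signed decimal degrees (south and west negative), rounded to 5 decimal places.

Field K=10, G=6: +10·20° lon, +6·10° lat → SW at lon 20°, lat -30°.
Square 0, 4: +0·2° lon, +4·1° lat → SW at lon 20°, lat -26°.
Subsquare s=18, c=2: +18·0.0833333° lon, +2·0.0416667° lat → SW at lon 21.5°, lat -25.9167°.
Extended square 8, 1: +8·0.00833333° lon, +1·0.00416667° lat → SW at lon 21.5667°, lat -25.9125°.
Cell spans 0.00833333° lon × 0.00416667° lat. Centre is SW corner plus half of each.
latitude -25.91042, longitude 21.57083.

-25.91042, 21.57083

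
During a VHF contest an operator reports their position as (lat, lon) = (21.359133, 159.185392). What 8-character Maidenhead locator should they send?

QL91oi26

Add 180° to longitude and 90° to latitude: 339.18539, 111.35913.
Field: lon ⌊339.18539/20⌋ = 16 → Q; lat ⌊111.35913/10⌋ = 11 → L.
Square: lon ⌊19.18539/2⌋ = 9; lat ⌊1.35913/1⌋ = 1.
Subsquare: lon ⌊1.18539/0.0833333⌋ = 14 → o; lat ⌊0.35913/0.0416667⌋ = 8 → i.
Extended square: lon ⌊0.01873/0.00833333⌋ = 2; lat ⌊0.02580/0.00416667⌋ = 6.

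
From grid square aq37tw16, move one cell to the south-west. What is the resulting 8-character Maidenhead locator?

AQ37tw05

Longitude extended square 1; −1 → 0.
Latitude extended square 6; −1 → 5.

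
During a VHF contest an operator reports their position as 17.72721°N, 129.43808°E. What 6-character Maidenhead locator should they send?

PK47rr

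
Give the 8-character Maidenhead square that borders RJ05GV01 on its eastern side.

RJ05gv11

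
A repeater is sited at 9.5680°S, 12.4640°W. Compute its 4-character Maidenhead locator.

II30

Shift to the Maidenhead origin (180°W, 90°S): lon 167.54, lat 80.43.
Field (20°×10°, letters A–R): 167.54/20 → 8 → I, 80.43/10 → 8 → I; chars II.
Square (2°×1°, digits 0–9): 7.54/2 → 3, 0.43/1 → 0; chars 30.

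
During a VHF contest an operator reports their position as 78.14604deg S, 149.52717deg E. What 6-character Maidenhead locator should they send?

Shift to the Maidenhead origin (180°W, 90°S): lon 329.5272, lat 11.8540.
Field: lon ⌊329.5272/20⌋ = 16 → Q; lat ⌊11.8540/10⌋ = 1 → B.
Square: lon ⌊9.5272/2⌋ = 4; lat ⌊1.8540/1⌋ = 1.
Subsquare: lon ⌊1.5272/0.0833333⌋ = 18 → s; lat ⌊0.8540/0.0416667⌋ = 20 → u.

QB41su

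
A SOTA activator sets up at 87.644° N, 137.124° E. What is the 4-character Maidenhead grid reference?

PR87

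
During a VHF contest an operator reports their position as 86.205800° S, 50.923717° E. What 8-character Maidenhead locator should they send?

LA53lt00

Shift to the Maidenhead origin (180°W, 90°S): lon 230.92372, lat 3.79420.
Field (20°×10°, letters A–R): 230.92372/20 → 11 → L, 3.79420/10 → 0 → A; chars LA.
Square (2°×1°, digits 0–9): 10.92372/2 → 5, 3.79420/1 → 3; chars 53.
Subsquare (5′×2.5′, letters a–x): 0.92372/0.0833333 → 11 → l, 0.79420/0.0416667 → 19 → t; chars lt.
Extended square (30″×15″, digits 0–9): 0.00705/0.00833333 → 0, 0.00253/0.00416667 → 0; chars 00.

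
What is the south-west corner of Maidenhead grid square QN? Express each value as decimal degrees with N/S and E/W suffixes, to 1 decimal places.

40.0° N, 140.0° E

Field Q=16, N=13: +16·20° lon, +13·10° lat → SW at lon 140°, lat 40°.
latitude 40.0° N, longitude 140.0° E.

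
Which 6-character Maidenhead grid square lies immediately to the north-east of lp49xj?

Longitude subsquare x = 23; +1 → 24, wraps to 0 = a, carry into square.
Longitude square 4; +1 → 5.
Latitude subsquare j = 9; +1 → 10 = k.

LP59ak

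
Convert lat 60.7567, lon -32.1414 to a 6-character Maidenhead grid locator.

HP30ws

Add 180° to longitude and 90° to latitude: 147.8586, 150.7567.
Field: 147.8586/20 → 7 → H, 150.7567/10 → 15 → P; chars HP.
Square: 7.8586/2 → 3, 0.7567/1 → 0; chars 30.
Subsquare: 1.8586/0.0833333 → 22 → w, 0.7567/0.0416667 → 18 → s; chars ws.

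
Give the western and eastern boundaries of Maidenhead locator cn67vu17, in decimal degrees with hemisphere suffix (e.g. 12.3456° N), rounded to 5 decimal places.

126.24167° W, 126.23333° W

Field C=2, N=13: +2·20° lon, +13·10° lat → SW at lon -140°, lat 40°.
Square 6, 7: +6·2° lon, +7·1° lat → SW at lon -128°, lat 47°.
Subsquare v=21, u=20: +21·0.0833333° lon, +20·0.0416667° lat → SW at lon -126.25°, lat 47.8333°.
Extended square 1, 7: +1·0.00833333° lon, +7·0.00416667° lat → SW at lon -126.242°, lat 47.8625°.
Cell spans 0.00833333° lon × 0.00416667° lat.
west 126.24167° W, east 126.23333° W.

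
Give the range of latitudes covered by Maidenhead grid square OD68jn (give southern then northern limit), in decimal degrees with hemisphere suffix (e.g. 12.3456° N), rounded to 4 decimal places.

Field O=14, D=3: +14·20° lon, +3·10° lat → SW at lon 100°, lat -60°.
Square 6, 8: +6·2° lon, +8·1° lat → SW at lon 112°, lat -52°.
Subsquare j=9, n=13: +9·0.0833333° lon, +13·0.0416667° lat → SW at lon 112.75°, lat -51.4583°.
Cell spans 0.0833333° lon × 0.0416667° lat.
south 51.4583° S, north 51.4167° S.

51.4583° S, 51.4167° S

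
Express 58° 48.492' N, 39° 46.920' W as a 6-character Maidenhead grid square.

HO08ct

Shift to the Maidenhead origin (180°W, 90°S): lon 140.2180, lat 148.8082.
Field: 140.2180/20 → 7 → H, 148.8082/10 → 14 → O; chars HO.
Square: 0.2180/2 → 0, 8.8082/1 → 8; chars 08.
Subsquare: 0.2180/0.0833333 → 2 → c, 0.8082/0.0416667 → 19 → t; chars ct.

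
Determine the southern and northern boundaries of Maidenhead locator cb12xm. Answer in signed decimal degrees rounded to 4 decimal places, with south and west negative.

-77.5000, -77.4583

Field C=2, B=1: +2·20° lon, +1·10° lat → SW at lon -140°, lat -80°.
Square 1, 2: +1·2° lon, +2·1° lat → SW at lon -138°, lat -78°.
Subsquare x=23, m=12: +23·0.0833333° lon, +12·0.0416667° lat → SW at lon -136.083°, lat -77.5°.
Cell spans 0.0833333° lon × 0.0416667° lat.
south -77.5000, north -77.4583.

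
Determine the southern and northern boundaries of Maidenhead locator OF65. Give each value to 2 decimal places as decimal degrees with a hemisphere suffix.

35.00° S, 34.00° S

Field O=14, F=5: +14·20° lon, +5·10° lat → SW at lon 100°, lat -40°.
Square 6, 5: +6·2° lon, +5·1° lat → SW at lon 112°, lat -35°.
Cell spans 2° lon × 1° lat.
south 35.00° S, north 34.00° S.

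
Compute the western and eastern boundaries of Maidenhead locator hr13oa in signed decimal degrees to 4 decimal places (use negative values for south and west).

Field H=7, R=17: +7·20° lon, +17·10° lat → SW at lon -40°, lat 80°.
Square 1, 3: +1·2° lon, +3·1° lat → SW at lon -38°, lat 83°.
Subsquare o=14, a=0: +14·0.0833333° lon, +0·0.0416667° lat → SW at lon -36.8333°, lat 83°.
Cell spans 0.0833333° lon × 0.0416667° lat.
west -36.8333, east -36.7500.

-36.8333, -36.7500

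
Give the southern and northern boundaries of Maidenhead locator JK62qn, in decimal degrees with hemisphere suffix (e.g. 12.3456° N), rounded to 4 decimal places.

12.5417° N, 12.5833° N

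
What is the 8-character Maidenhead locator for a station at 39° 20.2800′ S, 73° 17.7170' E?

MF60pp58

Add 180° to longitude and 90° to latitude: 253.29528, 50.66200.
Field: lon ⌊253.29528/20⌋ = 12 → M; lat ⌊50.66200/10⌋ = 5 → F.
Square: lon ⌊13.29528/2⌋ = 6; lat ⌊0.66200/1⌋ = 0.
Subsquare: lon ⌊1.29528/0.0833333⌋ = 15 → p; lat ⌊0.66200/0.0416667⌋ = 15 → p.
Extended square: lon ⌊0.04528/0.00833333⌋ = 5; lat ⌊0.03700/0.00416667⌋ = 8.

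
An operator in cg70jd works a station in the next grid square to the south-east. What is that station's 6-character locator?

CG70kc

Longitude subsquare j = 9; +1 → 10 = k.
Latitude subsquare d = 3; −1 → 2 = c.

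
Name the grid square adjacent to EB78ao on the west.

EB68xo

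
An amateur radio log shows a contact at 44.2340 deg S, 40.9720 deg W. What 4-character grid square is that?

GE95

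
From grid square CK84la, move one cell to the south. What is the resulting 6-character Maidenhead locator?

Latitude subsquare a = 0; −1 → -1, wraps to 23 = x, carry into square.
Latitude square 4; −1 → 3.
The longitude characters are unchanged.

CK83lx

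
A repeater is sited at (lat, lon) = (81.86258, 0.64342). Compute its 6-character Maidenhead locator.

Shift to the Maidenhead origin (180°W, 90°S): lon 180.6434, lat 171.8626.
Field: 180.6434/20 → 9 → J, 171.8626/10 → 17 → R; chars JR.
Square: 0.6434/2 → 0, 1.8626/1 → 1; chars 01.
Subsquare: 0.6434/0.0833333 → 7 → h, 0.8626/0.0416667 → 20 → u; chars hu.

JR01hu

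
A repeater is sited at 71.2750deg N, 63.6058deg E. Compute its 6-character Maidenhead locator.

MQ11tg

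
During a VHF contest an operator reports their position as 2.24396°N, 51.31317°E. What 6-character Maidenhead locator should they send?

LJ52pf

Shift to the Maidenhead origin (180°W, 90°S): lon 231.3132, lat 92.2440.
Field: lon ⌊231.3132/20⌋ = 11 → L; lat ⌊92.2440/10⌋ = 9 → J.
Square: lon ⌊11.3132/2⌋ = 5; lat ⌊2.2440/1⌋ = 2.
Subsquare: lon ⌊1.3132/0.0833333⌋ = 15 → p; lat ⌊0.2440/0.0416667⌋ = 5 → f.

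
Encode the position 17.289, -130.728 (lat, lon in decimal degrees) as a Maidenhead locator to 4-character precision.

CK47

Offset from 180°W / 90°S: lon 49.27°, lat 107.29°.
Field: 49.27/20 → 2 → C, 107.29/10 → 10 → K; chars CK.
Square: 9.27/2 → 4, 7.29/1 → 7; chars 47.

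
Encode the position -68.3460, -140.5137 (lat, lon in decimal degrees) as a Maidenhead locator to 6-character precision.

Shift to the Maidenhead origin (180°W, 90°S): lon 39.4863, lat 21.6540.
Field: 39.4863/20 → 1 → B, 21.6540/10 → 2 → C; chars BC.
Square: 19.4863/2 → 9, 1.6540/1 → 1; chars 91.
Subsquare: 1.4863/0.0833333 → 17 → r, 0.6540/0.0416667 → 15 → p; chars rp.

BC91rp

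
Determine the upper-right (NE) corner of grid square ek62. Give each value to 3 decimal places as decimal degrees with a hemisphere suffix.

Field E=4, K=10: +4·20° lon, +10·10° lat → SW at lon -100°, lat 10°.
Square 6, 2: +6·2° lon, +2·1° lat → SW at lon -88°, lat 12°.
Cell spans 2° lon × 1° lat. NE corner is SW corner plus one full cell.
latitude 13.000° N, longitude 86.000° W.

13.000° N, 86.000° W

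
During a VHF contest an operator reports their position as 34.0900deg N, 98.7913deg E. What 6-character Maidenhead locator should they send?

Add 180° to longitude and 90° to latitude: 278.7913, 124.0900.
Field: 278.7913/20 → 13 → N, 124.0900/10 → 12 → M; chars NM.
Square: 18.7913/2 → 9, 4.0900/1 → 4; chars 94.
Subsquare: 0.7913/0.0833333 → 9 → j, 0.0900/0.0416667 → 2 → c; chars jc.

NM94jc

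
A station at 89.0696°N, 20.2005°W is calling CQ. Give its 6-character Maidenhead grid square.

Offset from 180°W / 90°S: lon 159.7995°, lat 179.0696°.
Field: lon ⌊159.7995/20⌋ = 7 → H; lat ⌊179.0696/10⌋ = 17 → R.
Square: lon ⌊19.7995/2⌋ = 9; lat ⌊9.0696/1⌋ = 9.
Subsquare: lon ⌊1.7995/0.0833333⌋ = 21 → v; lat ⌊0.0696/0.0416667⌋ = 1 → b.

HR99vb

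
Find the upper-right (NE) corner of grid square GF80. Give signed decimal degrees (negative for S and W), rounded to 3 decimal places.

-39.000, -42.000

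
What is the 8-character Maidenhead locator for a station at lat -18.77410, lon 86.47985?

NH31ff74

Shift to the Maidenhead origin (180°W, 90°S): lon 266.47985, lat 71.22590.
Field: 266.47985/20 → 13 → N, 71.22590/10 → 7 → H; chars NH.
Square: 6.47985/2 → 3, 1.22590/1 → 1; chars 31.
Subsquare: 0.47985/0.0833333 → 5 → f, 0.22590/0.0416667 → 5 → f; chars ff.
Extended square: 0.06318/0.00833333 → 7, 0.01757/0.00416667 → 4; chars 74.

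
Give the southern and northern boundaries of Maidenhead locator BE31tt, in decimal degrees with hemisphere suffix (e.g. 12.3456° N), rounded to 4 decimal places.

48.2083° S, 48.1667° S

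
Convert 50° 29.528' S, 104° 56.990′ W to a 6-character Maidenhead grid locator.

Shift to the Maidenhead origin (180°W, 90°S): lon 75.0502, lat 39.5079.
Field: lon ⌊75.0502/20⌋ = 3 → D; lat ⌊39.5079/10⌋ = 3 → D.
Square: lon ⌊15.0502/2⌋ = 7; lat ⌊9.5079/1⌋ = 9.
Subsquare: lon ⌊1.0502/0.0833333⌋ = 12 → m; lat ⌊0.5079/0.0416667⌋ = 12 → m.

DD79mm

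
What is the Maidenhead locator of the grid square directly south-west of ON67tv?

ON67su

Longitude subsquare t = 19; −1 → 18 = s.
Latitude subsquare v = 21; −1 → 20 = u.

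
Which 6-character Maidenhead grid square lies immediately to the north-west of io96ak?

IO86xl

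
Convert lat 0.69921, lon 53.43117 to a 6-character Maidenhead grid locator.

LJ60rq

Add 180° to longitude and 90° to latitude: 233.4312, 90.6992.
Field: 233.4312/20 → 11 → L, 90.6992/10 → 9 → J; chars LJ.
Square: 13.4312/2 → 6, 0.6992/1 → 0; chars 60.
Subsquare: 1.4312/0.0833333 → 17 → r, 0.6992/0.0416667 → 16 → q; chars rq.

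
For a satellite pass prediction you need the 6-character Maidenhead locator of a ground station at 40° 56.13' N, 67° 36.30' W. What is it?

FN60ew

Offset from 180°W / 90°S: lon 112.3950°, lat 130.9355°.
Field: lon ⌊112.3950/20⌋ = 5 → F; lat ⌊130.9355/10⌋ = 13 → N.
Square: lon ⌊12.3950/2⌋ = 6; lat ⌊0.9355/1⌋ = 0.
Subsquare: lon ⌊0.3950/0.0833333⌋ = 4 → e; lat ⌊0.9355/0.0416667⌋ = 22 → w.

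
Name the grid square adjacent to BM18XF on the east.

BM28af

Longitude subsquare x = 23; +1 → 24, wraps to 0 = a, carry into square.
Longitude square 1; +1 → 2.
The latitude characters are unchanged.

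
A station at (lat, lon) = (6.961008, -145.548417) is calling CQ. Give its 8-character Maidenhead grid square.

BJ76fx40

Offset from 180°W / 90°S: lon 34.45158°, lat 96.96101°.
Field (20°×10°, letters A–R): lon ⌊34.45158/20⌋ = 1 → B; lat ⌊96.96101/10⌋ = 9 → J.
Square (2°×1°, digits 0–9): lon ⌊14.45158/2⌋ = 7; lat ⌊6.96101/1⌋ = 6.
Subsquare (5′×2.5′, letters a–x): lon ⌊0.45158/0.0833333⌋ = 5 → f; lat ⌊0.96101/0.0416667⌋ = 23 → x.
Extended square (30″×15″, digits 0–9): lon ⌊0.03492/0.00833333⌋ = 4; lat ⌊0.00267/0.00416667⌋ = 0.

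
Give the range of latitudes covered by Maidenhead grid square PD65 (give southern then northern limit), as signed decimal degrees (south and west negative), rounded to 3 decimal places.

-55.000, -54.000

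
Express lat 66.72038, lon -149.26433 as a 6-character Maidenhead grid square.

Shift to the Maidenhead origin (180°W, 90°S): lon 30.7357, lat 156.7204.
Field: 30.7357/20 → 1 → B, 156.7204/10 → 15 → P; chars BP.
Square: 10.7357/2 → 5, 6.7204/1 → 6; chars 56.
Subsquare: 0.7357/0.0833333 → 8 → i, 0.7204/0.0416667 → 17 → r; chars ir.

BP56ir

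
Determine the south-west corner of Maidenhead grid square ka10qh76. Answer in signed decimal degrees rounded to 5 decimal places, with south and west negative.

-89.68333, 23.39167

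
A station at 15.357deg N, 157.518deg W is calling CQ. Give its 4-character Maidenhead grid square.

Shift to the Maidenhead origin (180°W, 90°S): lon 22.48, lat 105.36.
Field (20°×10°, letters A–R): lon ⌊22.48/20⌋ = 1 → B; lat ⌊105.36/10⌋ = 10 → K.
Square (2°×1°, digits 0–9): lon ⌊2.48/2⌋ = 1; lat ⌊5.36/1⌋ = 5.

BK15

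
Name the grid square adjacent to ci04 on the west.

BI94

Longitude square 0; −1 → -1, wraps to 9, carry into field.
Longitude field C = 2; −1 → 1 = B.
The latitude characters are unchanged.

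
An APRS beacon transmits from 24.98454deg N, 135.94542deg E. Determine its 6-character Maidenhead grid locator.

PL74xx

Shift to the Maidenhead origin (180°W, 90°S): lon 315.9454, lat 114.9845.
Field: lon ⌊315.9454/20⌋ = 15 → P; lat ⌊114.9845/10⌋ = 11 → L.
Square: lon ⌊15.9454/2⌋ = 7; lat ⌊4.9845/1⌋ = 4.
Subsquare: lon ⌊1.9454/0.0833333⌋ = 23 → x; lat ⌊0.9845/0.0416667⌋ = 23 → x.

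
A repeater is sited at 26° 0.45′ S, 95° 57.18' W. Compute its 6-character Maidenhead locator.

EG23ax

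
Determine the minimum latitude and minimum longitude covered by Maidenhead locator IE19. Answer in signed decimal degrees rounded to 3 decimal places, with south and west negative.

-41.000, -18.000

Field I=8, E=4: +8·20° lon, +4·10° lat → SW at lon -20°, lat -50°.
Square 1, 9: +1·2° lon, +9·1° lat → SW at lon -18°, lat -41°.
latitude -41.000, longitude -18.000.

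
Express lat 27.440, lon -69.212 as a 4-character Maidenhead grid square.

FL57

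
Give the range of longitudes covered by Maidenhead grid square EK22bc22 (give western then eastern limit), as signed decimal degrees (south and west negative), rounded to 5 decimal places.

-95.90000, -95.89167

Field E=4, K=10: +4·20° lon, +10·10° lat → SW at lon -100°, lat 10°.
Square 2, 2: +2·2° lon, +2·1° lat → SW at lon -96°, lat 12°.
Subsquare b=1, c=2: +1·0.0833333° lon, +2·0.0416667° lat → SW at lon -95.9167°, lat 12.0833°.
Extended square 2, 2: +2·0.00833333° lon, +2·0.00416667° lat → SW at lon -95.9°, lat 12.0917°.
Cell spans 0.00833333° lon × 0.00416667° lat.
west -95.90000, east -95.89167.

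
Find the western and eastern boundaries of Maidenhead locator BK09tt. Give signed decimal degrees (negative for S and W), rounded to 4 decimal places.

-158.4167, -158.3333

Field B=1, K=10: +1·20° lon, +10·10° lat → SW at lon -160°, lat 10°.
Square 0, 9: +0·2° lon, +9·1° lat → SW at lon -160°, lat 19°.
Subsquare t=19, t=19: +19·0.0833333° lon, +19·0.0416667° lat → SW at lon -158.417°, lat 19.7917°.
Cell spans 0.0833333° lon × 0.0416667° lat.
west -158.4167, east -158.3333.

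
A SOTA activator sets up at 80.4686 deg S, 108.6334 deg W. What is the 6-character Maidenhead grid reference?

DA59qm

Offset from 180°W / 90°S: lon 71.3666°, lat 9.5314°.
Field: lon ⌊71.3666/20⌋ = 3 → D; lat ⌊9.5314/10⌋ = 0 → A.
Square: lon ⌊11.3666/2⌋ = 5; lat ⌊9.5314/1⌋ = 9.
Subsquare: lon ⌊1.3666/0.0833333⌋ = 16 → q; lat ⌊0.5314/0.0416667⌋ = 12 → m.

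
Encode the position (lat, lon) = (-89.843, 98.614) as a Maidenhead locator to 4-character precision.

NA90

Shift to the Maidenhead origin (180°W, 90°S): lon 278.61, lat 0.16.
Field: lon ⌊278.61/20⌋ = 13 → N; lat ⌊0.16/10⌋ = 0 → A.
Square: lon ⌊18.61/2⌋ = 9; lat ⌊0.16/1⌋ = 0.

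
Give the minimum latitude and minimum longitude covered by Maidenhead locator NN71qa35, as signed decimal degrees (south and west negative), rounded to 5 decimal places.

41.02083, 95.35833

Field N=13, N=13: +13·20° lon, +13·10° lat → SW at lon 80°, lat 40°.
Square 7, 1: +7·2° lon, +1·1° lat → SW at lon 94°, lat 41°.
Subsquare q=16, a=0: +16·0.0833333° lon, +0·0.0416667° lat → SW at lon 95.3333°, lat 41°.
Extended square 3, 5: +3·0.00833333° lon, +5·0.00416667° lat → SW at lon 95.3583°, lat 41.0208°.
latitude 41.02083, longitude 95.35833.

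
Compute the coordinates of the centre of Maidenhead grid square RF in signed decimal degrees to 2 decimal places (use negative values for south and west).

-35.00, 170.00

Field R=17, F=5: +17·20° lon, +5·10° lat → SW at lon 160°, lat -40°.
Cell spans 20° lon × 10° lat. Centre is SW corner plus half of each.
latitude -35.00, longitude 170.00.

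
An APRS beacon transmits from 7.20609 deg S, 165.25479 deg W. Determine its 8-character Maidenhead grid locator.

AI72it90

Add 180° to longitude and 90° to latitude: 14.74521, 82.79391.
Field (20°×10°, letters A–R): 14.74521/20 → 0 → A, 82.79391/10 → 8 → I; chars AI.
Square (2°×1°, digits 0–9): 14.74521/2 → 7, 2.79391/1 → 2; chars 72.
Subsquare (5′×2.5′, letters a–x): 0.74521/0.0833333 → 8 → i, 0.79391/0.0416667 → 19 → t; chars it.
Extended square (30″×15″, digits 0–9): 0.07854/0.00833333 → 9, 0.00224/0.00416667 → 0; chars 90.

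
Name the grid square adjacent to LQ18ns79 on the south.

Latitude extended square 9; −1 → 8.
The longitude characters are unchanged.

LQ18ns78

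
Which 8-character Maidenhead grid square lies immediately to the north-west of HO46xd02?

Longitude extended square 0; −1 → -1, wraps to 9, carry into subsquare.
Longitude subsquare x = 23; −1 → 22 = w.
Latitude extended square 2; +1 → 3.

HO46wd93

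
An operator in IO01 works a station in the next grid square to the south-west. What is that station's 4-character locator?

Longitude square 0; −1 → -1, wraps to 9, carry into field.
Longitude field I = 8; −1 → 7 = H.
Latitude square 1; −1 → 0.

HO90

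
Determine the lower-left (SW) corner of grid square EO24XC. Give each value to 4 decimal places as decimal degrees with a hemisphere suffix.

Field E=4, O=14: +4·20° lon, +14·10° lat → SW at lon -100°, lat 50°.
Square 2, 4: +2·2° lon, +4·1° lat → SW at lon -96°, lat 54°.
Subsquare x=23, c=2: +23·0.0833333° lon, +2·0.0416667° lat → SW at lon -94.0833°, lat 54.0833°.
latitude 54.0833° N, longitude 94.0833° W.

54.0833° N, 94.0833° W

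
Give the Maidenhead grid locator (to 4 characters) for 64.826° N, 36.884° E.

Add 180° to longitude and 90° to latitude: 216.88, 154.83.
Field: 216.88/20 → 10 → K, 154.83/10 → 15 → P; chars KP.
Square: 16.88/2 → 8, 4.83/1 → 4; chars 84.

KP84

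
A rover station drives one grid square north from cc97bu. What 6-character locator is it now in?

CC97bv

Latitude subsquare u = 20; +1 → 21 = v.
The longitude characters are unchanged.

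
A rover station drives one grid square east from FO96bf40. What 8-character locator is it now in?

Longitude extended square 4; +1 → 5.
The latitude characters are unchanged.

FO96bf50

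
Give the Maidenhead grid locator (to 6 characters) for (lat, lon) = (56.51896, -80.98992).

EO96mm

Add 180° to longitude and 90° to latitude: 99.0101, 146.5190.
Field: 99.0101/20 → 4 → E, 146.5190/10 → 14 → O; chars EO.
Square: 19.0101/2 → 9, 6.5190/1 → 6; chars 96.
Subsquare: 1.0101/0.0833333 → 12 → m, 0.5190/0.0416667 → 12 → m; chars mm.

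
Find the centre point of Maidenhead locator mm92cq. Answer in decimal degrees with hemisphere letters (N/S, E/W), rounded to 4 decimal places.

32.6875° N, 78.2083° E

Field M=12, M=12: +12·20° lon, +12·10° lat → SW at lon 60°, lat 30°.
Square 9, 2: +9·2° lon, +2·1° lat → SW at lon 78°, lat 32°.
Subsquare c=2, q=16: +2·0.0833333° lon, +16·0.0416667° lat → SW at lon 78.1667°, lat 32.6667°.
Cell spans 0.0833333° lon × 0.0416667° lat. Centre is SW corner plus half of each.
latitude 32.6875° N, longitude 78.2083° E.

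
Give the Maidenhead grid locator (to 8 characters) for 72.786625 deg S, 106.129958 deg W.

DB67wf41

Shift to the Maidenhead origin (180°W, 90°S): lon 73.87004, lat 17.21337.
Field: lon ⌊73.87004/20⌋ = 3 → D; lat ⌊17.21337/10⌋ = 1 → B.
Square: lon ⌊13.87004/2⌋ = 6; lat ⌊7.21337/1⌋ = 7.
Subsquare: lon ⌊1.87004/0.0833333⌋ = 22 → w; lat ⌊0.21337/0.0416667⌋ = 5 → f.
Extended square: lon ⌊0.03671/0.00833333⌋ = 4; lat ⌊0.00504/0.00416667⌋ = 1.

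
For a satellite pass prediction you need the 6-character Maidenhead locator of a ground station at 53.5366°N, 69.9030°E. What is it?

MO43wm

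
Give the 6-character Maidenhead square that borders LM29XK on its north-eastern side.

Longitude subsquare x = 23; +1 → 24, wraps to 0 = a, carry into square.
Longitude square 2; +1 → 3.
Latitude subsquare k = 10; +1 → 11 = l.

LM39al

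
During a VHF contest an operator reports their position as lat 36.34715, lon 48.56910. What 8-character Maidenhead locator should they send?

LM46gi83

Shift to the Maidenhead origin (180°W, 90°S): lon 228.56910, lat 126.34715.
Field: lon ⌊228.56910/20⌋ = 11 → L; lat ⌊126.34715/10⌋ = 12 → M.
Square: lon ⌊8.56910/2⌋ = 4; lat ⌊6.34715/1⌋ = 6.
Subsquare: lon ⌊0.56910/0.0833333⌋ = 6 → g; lat ⌊0.34715/0.0416667⌋ = 8 → i.
Extended square: lon ⌊0.06910/0.00833333⌋ = 8; lat ⌊0.01382/0.00416667⌋ = 3.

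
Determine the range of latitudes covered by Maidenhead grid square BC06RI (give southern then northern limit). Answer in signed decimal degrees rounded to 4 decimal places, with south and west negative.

-63.6667, -63.6250

Field B=1, C=2: +1·20° lon, +2·10° lat → SW at lon -160°, lat -70°.
Square 0, 6: +0·2° lon, +6·1° lat → SW at lon -160°, lat -64°.
Subsquare r=17, i=8: +17·0.0833333° lon, +8·0.0416667° lat → SW at lon -158.583°, lat -63.6667°.
Cell spans 0.0833333° lon × 0.0416667° lat.
south -63.6667, north -63.6250.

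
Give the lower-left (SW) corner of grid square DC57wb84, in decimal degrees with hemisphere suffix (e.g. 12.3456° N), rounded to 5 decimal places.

Field D=3, C=2: +3·20° lon, +2·10° lat → SW at lon -120°, lat -70°.
Square 5, 7: +5·2° lon, +7·1° lat → SW at lon -110°, lat -63°.
Subsquare w=22, b=1: +22·0.0833333° lon, +1·0.0416667° lat → SW at lon -108.167°, lat -62.9583°.
Extended square 8, 4: +8·0.00833333° lon, +4·0.00416667° lat → SW at lon -108.1°, lat -62.9417°.
latitude 62.94167° S, longitude 108.10000° W.

62.94167° S, 108.10000° W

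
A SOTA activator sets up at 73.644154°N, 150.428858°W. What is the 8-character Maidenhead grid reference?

BQ43sp84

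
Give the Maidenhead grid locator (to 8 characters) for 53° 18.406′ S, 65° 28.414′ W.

FD76gq36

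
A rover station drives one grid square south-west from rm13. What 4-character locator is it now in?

RM02

Longitude square 1; −1 → 0.
Latitude square 3; −1 → 2.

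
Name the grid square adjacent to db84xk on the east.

DB94ak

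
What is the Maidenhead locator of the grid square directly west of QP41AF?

QP31xf

Longitude subsquare a = 0; −1 → -1, wraps to 23 = x, carry into square.
Longitude square 4; −1 → 3.
The latitude characters are unchanged.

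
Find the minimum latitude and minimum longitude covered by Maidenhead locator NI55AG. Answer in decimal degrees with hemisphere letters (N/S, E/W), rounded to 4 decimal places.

4.7500° S, 90.0000° E

Field N=13, I=8: +13·20° lon, +8·10° lat → SW at lon 80°, lat -10°.
Square 5, 5: +5·2° lon, +5·1° lat → SW at lon 90°, lat -5°.
Subsquare a=0, g=6: +0·0.0833333° lon, +6·0.0416667° lat → SW at lon 90°, lat -4.75°.
latitude 4.7500° S, longitude 90.0000° E.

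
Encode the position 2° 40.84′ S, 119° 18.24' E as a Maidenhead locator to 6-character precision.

OI97ph

Offset from 180°W / 90°S: lon 299.3040°, lat 87.3193°.
Field: lon ⌊299.3040/20⌋ = 14 → O; lat ⌊87.3193/10⌋ = 8 → I.
Square: lon ⌊19.3040/2⌋ = 9; lat ⌊7.3193/1⌋ = 7.
Subsquare: lon ⌊1.3040/0.0833333⌋ = 15 → p; lat ⌊0.3193/0.0416667⌋ = 7 → h.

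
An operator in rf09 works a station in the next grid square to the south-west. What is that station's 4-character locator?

QF98

Longitude square 0; −1 → -1, wraps to 9, carry into field.
Longitude field R = 17; −1 → 16 = Q.
Latitude square 9; −1 → 8.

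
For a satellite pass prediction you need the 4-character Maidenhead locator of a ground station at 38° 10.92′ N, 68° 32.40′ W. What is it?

FM58

Offset from 180°W / 90°S: lon 111.46°, lat 128.18°.
Field (20°×10°, letters A–R): 111.46/20 → 5 → F, 128.18/10 → 12 → M; chars FM.
Square (2°×1°, digits 0–9): 11.46/2 → 5, 8.18/1 → 8; chars 58.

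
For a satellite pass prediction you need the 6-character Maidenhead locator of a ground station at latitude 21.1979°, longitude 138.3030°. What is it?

Add 180° to longitude and 90° to latitude: 318.3030, 111.1979.
Field: 318.3030/20 → 15 → P, 111.1979/10 → 11 → L; chars PL.
Square: 18.3030/2 → 9, 1.1979/1 → 1; chars 91.
Subsquare: 0.3030/0.0833333 → 3 → d, 0.1979/0.0416667 → 4 → e; chars de.

PL91de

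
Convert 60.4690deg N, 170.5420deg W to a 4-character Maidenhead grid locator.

AP40

Offset from 180°W / 90°S: lon 9.46°, lat 150.47°.
Field: lon ⌊9.46/20⌋ = 0 → A; lat ⌊150.47/10⌋ = 15 → P.
Square: lon ⌊9.46/2⌋ = 4; lat ⌊0.47/1⌋ = 0.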